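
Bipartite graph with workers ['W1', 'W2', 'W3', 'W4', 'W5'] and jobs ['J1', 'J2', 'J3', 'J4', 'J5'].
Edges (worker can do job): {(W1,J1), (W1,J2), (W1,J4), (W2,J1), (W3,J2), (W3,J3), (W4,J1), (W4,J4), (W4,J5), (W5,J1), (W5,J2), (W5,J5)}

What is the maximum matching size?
Maximum matching size = 5

Maximum matching: {(W1,J2), (W2,J1), (W3,J3), (W4,J4), (W5,J5)}
Size: 5

This assigns 5 workers to 5 distinct jobs.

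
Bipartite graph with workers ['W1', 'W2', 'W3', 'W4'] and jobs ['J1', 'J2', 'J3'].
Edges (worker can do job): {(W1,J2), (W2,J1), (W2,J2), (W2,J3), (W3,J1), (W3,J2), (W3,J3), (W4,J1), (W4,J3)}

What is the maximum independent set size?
Maximum independent set = 4

By König's theorem:
- Min vertex cover = Max matching = 3
- Max independent set = Total vertices - Min vertex cover
- Max independent set = 7 - 3 = 4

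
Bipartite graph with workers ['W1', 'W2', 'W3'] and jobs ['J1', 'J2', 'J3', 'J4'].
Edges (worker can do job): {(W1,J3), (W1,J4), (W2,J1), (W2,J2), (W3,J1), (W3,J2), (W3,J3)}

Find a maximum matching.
Matching: {(W1,J3), (W2,J1), (W3,J2)}

Maximum matching (size 3):
  W1 → J3
  W2 → J1
  W3 → J2

Each worker is assigned to at most one job, and each job to at most one worker.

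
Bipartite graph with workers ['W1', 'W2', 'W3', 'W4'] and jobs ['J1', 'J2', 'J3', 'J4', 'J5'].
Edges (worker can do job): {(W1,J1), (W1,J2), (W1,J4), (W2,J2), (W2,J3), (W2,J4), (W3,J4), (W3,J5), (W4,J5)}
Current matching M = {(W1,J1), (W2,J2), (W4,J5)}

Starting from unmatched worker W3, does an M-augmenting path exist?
Yes: W3 → J4

An M-augmenting path alternates non-matching / matching edges, starting and ending at unmatched vertices.
Path: W3 → J4
(J4 is unmatched in M, so the path is augmenting.)
Flipping edges along this path would increase |M| from 3 to 4.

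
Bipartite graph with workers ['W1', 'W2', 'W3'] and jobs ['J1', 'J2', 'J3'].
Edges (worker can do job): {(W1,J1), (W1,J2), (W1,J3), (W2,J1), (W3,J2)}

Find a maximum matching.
Matching: {(W1,J3), (W2,J1), (W3,J2)}

Maximum matching (size 3):
  W1 → J3
  W2 → J1
  W3 → J2

Each worker is assigned to at most one job, and each job to at most one worker.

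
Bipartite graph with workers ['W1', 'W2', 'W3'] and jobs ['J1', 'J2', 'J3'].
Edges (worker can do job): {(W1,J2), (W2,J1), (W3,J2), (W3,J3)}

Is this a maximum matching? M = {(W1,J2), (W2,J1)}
No, size 2 is not maximum

Proposed matching has size 2.
Maximum matching size for this graph: 3.

This is NOT maximum - can be improved to size 3.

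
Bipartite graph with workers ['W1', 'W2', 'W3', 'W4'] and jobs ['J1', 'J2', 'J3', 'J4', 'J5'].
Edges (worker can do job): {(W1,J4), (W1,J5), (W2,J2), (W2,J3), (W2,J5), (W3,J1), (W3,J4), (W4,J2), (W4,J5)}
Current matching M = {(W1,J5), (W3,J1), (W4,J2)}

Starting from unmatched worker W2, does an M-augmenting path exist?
Yes: W2 → J2 → W4 → J5 → W1 → J4

An M-augmenting path alternates non-matching / matching edges, starting and ending at unmatched vertices.
Path: W2 → J2 → W4 → J5 → W1 → J4
(J4 is unmatched in M, so the path is augmenting.)
Flipping edges along this path would increase |M| from 3 to 4.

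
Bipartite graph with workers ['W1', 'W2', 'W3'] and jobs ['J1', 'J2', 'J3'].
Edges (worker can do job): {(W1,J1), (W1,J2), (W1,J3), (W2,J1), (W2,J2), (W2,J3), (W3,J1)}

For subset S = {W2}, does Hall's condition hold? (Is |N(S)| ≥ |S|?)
Yes: |N(S)| = 3, |S| = 1

Subset S = {W2}
Neighbors N(S) = {J1, J2, J3}

|N(S)| = 3, |S| = 1
Hall's condition: |N(S)| ≥ |S| is satisfied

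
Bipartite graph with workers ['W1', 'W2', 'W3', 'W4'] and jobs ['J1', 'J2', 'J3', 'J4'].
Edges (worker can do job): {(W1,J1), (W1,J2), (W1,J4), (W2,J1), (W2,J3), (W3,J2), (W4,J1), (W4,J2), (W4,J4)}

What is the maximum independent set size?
Maximum independent set = 4

By König's theorem:
- Min vertex cover = Max matching = 4
- Max independent set = Total vertices - Min vertex cover
- Max independent set = 8 - 4 = 4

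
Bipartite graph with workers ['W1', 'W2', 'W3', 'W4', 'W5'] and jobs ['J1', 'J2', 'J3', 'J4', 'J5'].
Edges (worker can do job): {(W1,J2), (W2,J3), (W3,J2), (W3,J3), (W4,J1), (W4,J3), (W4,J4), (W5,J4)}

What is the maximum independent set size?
Maximum independent set = 6

By König's theorem:
- Min vertex cover = Max matching = 4
- Max independent set = Total vertices - Min vertex cover
- Max independent set = 10 - 4 = 6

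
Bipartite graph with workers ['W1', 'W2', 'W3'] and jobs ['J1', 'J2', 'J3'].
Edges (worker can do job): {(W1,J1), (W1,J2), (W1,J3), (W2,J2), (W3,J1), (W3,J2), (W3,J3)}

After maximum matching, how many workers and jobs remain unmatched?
Unmatched: 0 workers, 0 jobs

Maximum matching size: 3
Workers: 3 total, 3 matched, 0 unmatched
Jobs: 3 total, 3 matched, 0 unmatched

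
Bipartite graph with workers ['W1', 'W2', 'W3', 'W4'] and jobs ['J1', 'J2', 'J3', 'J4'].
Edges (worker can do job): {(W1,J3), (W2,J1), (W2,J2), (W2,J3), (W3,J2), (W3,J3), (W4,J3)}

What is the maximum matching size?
Maximum matching size = 3

Maximum matching: {(W2,J1), (W3,J2), (W4,J3)}
Size: 3

This assigns 3 workers to 3 distinct jobs.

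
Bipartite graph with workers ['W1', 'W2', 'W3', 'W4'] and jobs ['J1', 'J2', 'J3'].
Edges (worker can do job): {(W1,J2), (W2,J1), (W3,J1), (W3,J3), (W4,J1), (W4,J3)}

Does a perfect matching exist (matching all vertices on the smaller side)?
Yes, perfect matching exists (size 3)

Perfect matching: {(W1,J2), (W3,J3), (W4,J1)}
All 3 vertices on the smaller side are matched.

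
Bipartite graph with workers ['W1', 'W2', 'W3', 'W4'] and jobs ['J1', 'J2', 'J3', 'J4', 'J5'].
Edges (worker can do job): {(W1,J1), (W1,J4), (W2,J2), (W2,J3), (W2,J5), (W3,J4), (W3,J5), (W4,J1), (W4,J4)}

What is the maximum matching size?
Maximum matching size = 4

Maximum matching: {(W1,J4), (W2,J3), (W3,J5), (W4,J1)}
Size: 4

This assigns 4 workers to 4 distinct jobs.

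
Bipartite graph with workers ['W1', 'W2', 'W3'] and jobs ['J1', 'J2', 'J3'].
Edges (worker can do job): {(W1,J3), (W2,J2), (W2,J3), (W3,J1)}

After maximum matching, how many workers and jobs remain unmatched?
Unmatched: 0 workers, 0 jobs

Maximum matching size: 3
Workers: 3 total, 3 matched, 0 unmatched
Jobs: 3 total, 3 matched, 0 unmatched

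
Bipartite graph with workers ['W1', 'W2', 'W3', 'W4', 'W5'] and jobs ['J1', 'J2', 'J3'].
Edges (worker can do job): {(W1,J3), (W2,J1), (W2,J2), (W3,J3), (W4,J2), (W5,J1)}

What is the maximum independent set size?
Maximum independent set = 5

By König's theorem:
- Min vertex cover = Max matching = 3
- Max independent set = Total vertices - Min vertex cover
- Max independent set = 8 - 3 = 5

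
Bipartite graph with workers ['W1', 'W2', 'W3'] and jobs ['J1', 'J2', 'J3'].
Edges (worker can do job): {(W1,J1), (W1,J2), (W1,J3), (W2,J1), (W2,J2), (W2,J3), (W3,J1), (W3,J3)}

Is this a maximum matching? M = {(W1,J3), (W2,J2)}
No, size 2 is not maximum

Proposed matching has size 2.
Maximum matching size for this graph: 3.

This is NOT maximum - can be improved to size 3.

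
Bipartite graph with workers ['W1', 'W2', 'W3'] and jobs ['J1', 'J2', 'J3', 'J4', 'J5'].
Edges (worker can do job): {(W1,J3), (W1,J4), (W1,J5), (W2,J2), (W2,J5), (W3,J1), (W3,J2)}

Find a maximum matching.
Matching: {(W1,J3), (W2,J5), (W3,J1)}

Maximum matching (size 3):
  W1 → J3
  W2 → J5
  W3 → J1

Each worker is assigned to at most one job, and each job to at most one worker.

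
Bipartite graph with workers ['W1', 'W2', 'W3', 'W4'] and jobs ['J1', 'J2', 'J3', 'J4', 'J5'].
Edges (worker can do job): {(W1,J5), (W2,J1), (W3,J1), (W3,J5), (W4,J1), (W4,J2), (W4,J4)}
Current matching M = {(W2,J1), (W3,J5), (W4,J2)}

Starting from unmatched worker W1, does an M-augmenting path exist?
No augmenting path from W1

Alternating search from W1 reaches jobs: {J1, J5}.
Every reachable job is already matched in M, and following those matched edges back to workers exposes no further unvisited jobs.
No M-augmenting path from W1 exists.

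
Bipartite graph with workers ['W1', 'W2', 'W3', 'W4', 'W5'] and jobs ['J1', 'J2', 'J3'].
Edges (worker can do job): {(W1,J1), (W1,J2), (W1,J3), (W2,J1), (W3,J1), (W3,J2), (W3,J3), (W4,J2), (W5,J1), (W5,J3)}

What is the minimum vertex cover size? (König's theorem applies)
Minimum vertex cover size = 3

By König's theorem: in bipartite graphs,
min vertex cover = max matching = 3

Maximum matching has size 3, so minimum vertex cover also has size 3.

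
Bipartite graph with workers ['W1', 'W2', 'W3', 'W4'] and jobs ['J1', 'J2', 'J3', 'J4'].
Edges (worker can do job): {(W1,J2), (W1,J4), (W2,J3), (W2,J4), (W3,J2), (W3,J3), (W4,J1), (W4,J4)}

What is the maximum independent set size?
Maximum independent set = 4

By König's theorem:
- Min vertex cover = Max matching = 4
- Max independent set = Total vertices - Min vertex cover
- Max independent set = 8 - 4 = 4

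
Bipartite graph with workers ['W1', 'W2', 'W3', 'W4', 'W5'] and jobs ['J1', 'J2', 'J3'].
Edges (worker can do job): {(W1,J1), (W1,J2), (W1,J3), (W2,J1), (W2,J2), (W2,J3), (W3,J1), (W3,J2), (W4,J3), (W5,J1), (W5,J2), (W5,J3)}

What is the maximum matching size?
Maximum matching size = 3

Maximum matching: {(W3,J1), (W4,J3), (W5,J2)}
Size: 3

This assigns 3 workers to 3 distinct jobs.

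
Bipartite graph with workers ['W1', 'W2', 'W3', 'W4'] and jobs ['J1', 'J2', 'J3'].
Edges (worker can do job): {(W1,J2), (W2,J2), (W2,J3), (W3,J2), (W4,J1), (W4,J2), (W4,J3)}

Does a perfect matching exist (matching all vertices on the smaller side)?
Yes, perfect matching exists (size 3)

Perfect matching: {(W2,J3), (W3,J2), (W4,J1)}
All 3 vertices on the smaller side are matched.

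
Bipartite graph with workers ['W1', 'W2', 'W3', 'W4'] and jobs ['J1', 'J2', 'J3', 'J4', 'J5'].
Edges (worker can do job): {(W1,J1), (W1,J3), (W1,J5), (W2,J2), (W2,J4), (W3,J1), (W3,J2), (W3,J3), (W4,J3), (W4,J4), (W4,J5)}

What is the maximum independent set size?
Maximum independent set = 5

By König's theorem:
- Min vertex cover = Max matching = 4
- Max independent set = Total vertices - Min vertex cover
- Max independent set = 9 - 4 = 5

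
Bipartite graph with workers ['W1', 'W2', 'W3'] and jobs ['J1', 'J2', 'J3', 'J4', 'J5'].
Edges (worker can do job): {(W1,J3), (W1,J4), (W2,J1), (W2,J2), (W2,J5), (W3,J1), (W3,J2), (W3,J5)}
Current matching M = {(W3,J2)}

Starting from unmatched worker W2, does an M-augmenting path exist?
Yes: W2 → J1

An M-augmenting path alternates non-matching / matching edges, starting and ending at unmatched vertices.
Path: W2 → J1
(J1 is unmatched in M, so the path is augmenting.)
Flipping edges along this path would increase |M| from 1 to 2.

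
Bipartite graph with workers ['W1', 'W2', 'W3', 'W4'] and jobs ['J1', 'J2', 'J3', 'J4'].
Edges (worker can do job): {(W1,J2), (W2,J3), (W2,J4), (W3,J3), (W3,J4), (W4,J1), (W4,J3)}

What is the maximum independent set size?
Maximum independent set = 4

By König's theorem:
- Min vertex cover = Max matching = 4
- Max independent set = Total vertices - Min vertex cover
- Max independent set = 8 - 4 = 4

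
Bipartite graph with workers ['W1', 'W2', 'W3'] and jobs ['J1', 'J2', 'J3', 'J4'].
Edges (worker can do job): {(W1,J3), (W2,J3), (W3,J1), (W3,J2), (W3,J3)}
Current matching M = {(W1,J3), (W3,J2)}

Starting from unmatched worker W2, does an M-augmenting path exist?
No augmenting path from W2

Alternating search from W2 reaches jobs: {J3}.
Every reachable job is already matched in M, and following those matched edges back to workers exposes no further unvisited jobs.
No M-augmenting path from W2 exists.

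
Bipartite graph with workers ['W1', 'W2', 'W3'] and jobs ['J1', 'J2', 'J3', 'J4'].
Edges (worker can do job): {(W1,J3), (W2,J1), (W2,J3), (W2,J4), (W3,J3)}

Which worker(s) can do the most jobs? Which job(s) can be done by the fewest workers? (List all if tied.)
Most versatile: W2 (3 jobs); Least covered: J2 (0 workers)

Worker degrees (jobs they can do): W1:1, W2:3, W3:1
Job degrees (workers who can do it): J1:1, J2:0, J3:3, J4:1

Maximum worker degree is 3, achieved by: W2
Minimum job degree is 0, achieved by: J2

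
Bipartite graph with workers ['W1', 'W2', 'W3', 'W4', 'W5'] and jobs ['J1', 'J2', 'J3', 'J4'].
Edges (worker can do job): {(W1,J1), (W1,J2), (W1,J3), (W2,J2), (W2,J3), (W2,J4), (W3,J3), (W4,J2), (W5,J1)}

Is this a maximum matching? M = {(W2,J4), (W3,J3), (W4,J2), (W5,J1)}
Yes, size 4 is maximum

Proposed matching has size 4.
Maximum matching size for this graph: 4.

This is a maximum matching.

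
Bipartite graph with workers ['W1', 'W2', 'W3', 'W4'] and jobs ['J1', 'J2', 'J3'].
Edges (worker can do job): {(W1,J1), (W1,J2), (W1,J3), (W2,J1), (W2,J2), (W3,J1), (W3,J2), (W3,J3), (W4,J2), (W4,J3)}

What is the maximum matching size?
Maximum matching size = 3

Maximum matching: {(W1,J1), (W3,J2), (W4,J3)}
Size: 3

This assigns 3 workers to 3 distinct jobs.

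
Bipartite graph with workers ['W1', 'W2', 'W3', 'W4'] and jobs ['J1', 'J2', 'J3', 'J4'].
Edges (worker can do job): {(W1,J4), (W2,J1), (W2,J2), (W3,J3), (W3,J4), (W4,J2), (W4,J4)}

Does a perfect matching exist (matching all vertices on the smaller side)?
Yes, perfect matching exists (size 4)

Perfect matching: {(W1,J4), (W2,J1), (W3,J3), (W4,J2)}
All 4 vertices on the smaller side are matched.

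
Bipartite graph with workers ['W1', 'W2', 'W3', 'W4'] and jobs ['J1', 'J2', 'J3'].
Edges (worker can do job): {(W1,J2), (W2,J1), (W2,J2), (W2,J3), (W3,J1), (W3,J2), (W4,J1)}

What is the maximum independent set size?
Maximum independent set = 4

By König's theorem:
- Min vertex cover = Max matching = 3
- Max independent set = Total vertices - Min vertex cover
- Max independent set = 7 - 3 = 4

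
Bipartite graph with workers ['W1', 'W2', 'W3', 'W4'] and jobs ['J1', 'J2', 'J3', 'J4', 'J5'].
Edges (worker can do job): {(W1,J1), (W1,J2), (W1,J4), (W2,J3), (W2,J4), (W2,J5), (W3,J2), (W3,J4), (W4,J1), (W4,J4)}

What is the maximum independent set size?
Maximum independent set = 5

By König's theorem:
- Min vertex cover = Max matching = 4
- Max independent set = Total vertices - Min vertex cover
- Max independent set = 9 - 4 = 5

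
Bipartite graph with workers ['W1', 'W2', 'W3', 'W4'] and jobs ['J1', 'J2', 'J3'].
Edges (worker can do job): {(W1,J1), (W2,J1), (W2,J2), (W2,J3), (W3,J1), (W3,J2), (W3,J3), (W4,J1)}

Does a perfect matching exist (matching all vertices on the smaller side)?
Yes, perfect matching exists (size 3)

Perfect matching: {(W2,J3), (W3,J2), (W4,J1)}
All 3 vertices on the smaller side are matched.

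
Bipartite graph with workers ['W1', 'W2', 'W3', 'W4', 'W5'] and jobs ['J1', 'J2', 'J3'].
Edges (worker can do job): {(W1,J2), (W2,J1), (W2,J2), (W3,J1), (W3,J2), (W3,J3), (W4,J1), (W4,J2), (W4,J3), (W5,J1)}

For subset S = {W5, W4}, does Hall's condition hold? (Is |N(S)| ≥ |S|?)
Yes: |N(S)| = 3, |S| = 2

Subset S = {W5, W4}
Neighbors N(S) = {J1, J2, J3}

|N(S)| = 3, |S| = 2
Hall's condition: |N(S)| ≥ |S| is satisfied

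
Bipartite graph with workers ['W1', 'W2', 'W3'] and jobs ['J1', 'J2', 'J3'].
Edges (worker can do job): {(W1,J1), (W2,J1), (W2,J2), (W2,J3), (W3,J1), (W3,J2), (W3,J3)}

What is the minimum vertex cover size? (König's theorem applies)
Minimum vertex cover size = 3

By König's theorem: in bipartite graphs,
min vertex cover = max matching = 3

Maximum matching has size 3, so minimum vertex cover also has size 3.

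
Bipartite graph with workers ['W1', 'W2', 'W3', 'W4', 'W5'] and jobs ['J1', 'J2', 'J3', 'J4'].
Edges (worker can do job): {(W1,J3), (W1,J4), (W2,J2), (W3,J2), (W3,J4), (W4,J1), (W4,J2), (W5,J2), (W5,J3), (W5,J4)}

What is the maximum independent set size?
Maximum independent set = 5

By König's theorem:
- Min vertex cover = Max matching = 4
- Max independent set = Total vertices - Min vertex cover
- Max independent set = 9 - 4 = 5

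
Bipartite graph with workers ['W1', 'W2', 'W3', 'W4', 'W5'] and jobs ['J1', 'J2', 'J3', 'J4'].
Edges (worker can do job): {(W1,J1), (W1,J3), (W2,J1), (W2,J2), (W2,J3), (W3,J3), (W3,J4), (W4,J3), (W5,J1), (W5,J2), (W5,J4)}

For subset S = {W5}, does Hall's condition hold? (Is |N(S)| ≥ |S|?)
Yes: |N(S)| = 3, |S| = 1

Subset S = {W5}
Neighbors N(S) = {J1, J2, J4}

|N(S)| = 3, |S| = 1
Hall's condition: |N(S)| ≥ |S| is satisfied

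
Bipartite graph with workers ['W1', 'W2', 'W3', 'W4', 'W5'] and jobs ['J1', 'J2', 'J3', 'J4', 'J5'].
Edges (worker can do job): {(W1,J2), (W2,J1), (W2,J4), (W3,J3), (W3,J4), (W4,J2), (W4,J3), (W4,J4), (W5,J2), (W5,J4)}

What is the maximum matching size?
Maximum matching size = 4

Maximum matching: {(W2,J1), (W3,J4), (W4,J3), (W5,J2)}
Size: 4

This assigns 4 workers to 4 distinct jobs.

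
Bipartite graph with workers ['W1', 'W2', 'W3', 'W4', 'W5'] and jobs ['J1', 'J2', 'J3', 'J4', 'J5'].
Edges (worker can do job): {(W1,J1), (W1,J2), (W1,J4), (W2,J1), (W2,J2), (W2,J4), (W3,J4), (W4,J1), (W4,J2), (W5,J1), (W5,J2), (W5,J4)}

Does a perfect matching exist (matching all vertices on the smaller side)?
No, maximum matching has size 3 < 5

Maximum matching has size 3, need 5 for perfect matching.
Unmatched workers: ['W1', 'W2']
Unmatched jobs: ['J3', 'J5']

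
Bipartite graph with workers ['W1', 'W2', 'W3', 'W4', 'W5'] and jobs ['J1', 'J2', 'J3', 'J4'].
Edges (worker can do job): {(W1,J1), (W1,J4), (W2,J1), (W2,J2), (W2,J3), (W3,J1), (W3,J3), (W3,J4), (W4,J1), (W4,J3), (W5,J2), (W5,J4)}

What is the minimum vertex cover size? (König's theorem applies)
Minimum vertex cover size = 4

By König's theorem: in bipartite graphs,
min vertex cover = max matching = 4

Maximum matching has size 4, so minimum vertex cover also has size 4.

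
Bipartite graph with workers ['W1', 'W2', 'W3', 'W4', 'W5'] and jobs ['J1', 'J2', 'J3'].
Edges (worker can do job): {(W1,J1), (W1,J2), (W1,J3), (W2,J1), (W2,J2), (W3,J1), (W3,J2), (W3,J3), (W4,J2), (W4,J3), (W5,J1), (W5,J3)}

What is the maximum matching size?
Maximum matching size = 3

Maximum matching: {(W3,J1), (W4,J2), (W5,J3)}
Size: 3

This assigns 3 workers to 3 distinct jobs.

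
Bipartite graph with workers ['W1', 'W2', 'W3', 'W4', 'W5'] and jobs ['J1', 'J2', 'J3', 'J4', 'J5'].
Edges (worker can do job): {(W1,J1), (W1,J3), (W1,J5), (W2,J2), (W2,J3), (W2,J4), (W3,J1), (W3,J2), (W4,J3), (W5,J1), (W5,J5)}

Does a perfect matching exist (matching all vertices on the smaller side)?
Yes, perfect matching exists (size 5)

Perfect matching: {(W1,J1), (W2,J4), (W3,J2), (W4,J3), (W5,J5)}
All 5 vertices on the smaller side are matched.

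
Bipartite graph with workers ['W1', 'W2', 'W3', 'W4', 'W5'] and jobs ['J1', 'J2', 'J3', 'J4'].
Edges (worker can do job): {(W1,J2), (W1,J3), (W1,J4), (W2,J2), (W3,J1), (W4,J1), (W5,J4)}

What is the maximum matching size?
Maximum matching size = 4

Maximum matching: {(W1,J3), (W2,J2), (W3,J1), (W5,J4)}
Size: 4

This assigns 4 workers to 4 distinct jobs.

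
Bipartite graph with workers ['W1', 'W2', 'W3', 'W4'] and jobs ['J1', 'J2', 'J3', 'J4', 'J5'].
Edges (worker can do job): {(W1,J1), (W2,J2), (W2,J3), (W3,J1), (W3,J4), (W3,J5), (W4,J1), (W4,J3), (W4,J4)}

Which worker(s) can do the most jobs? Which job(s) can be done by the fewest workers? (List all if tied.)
Most versatile: W3, W4 (3 jobs); Least covered: J2, J5 (1 workers)

Worker degrees (jobs they can do): W1:1, W2:2, W3:3, W4:3
Job degrees (workers who can do it): J1:3, J2:1, J3:2, J4:2, J5:1

Maximum worker degree is 3, achieved by: W3, W4
Minimum job degree is 1, achieved by: J2, J5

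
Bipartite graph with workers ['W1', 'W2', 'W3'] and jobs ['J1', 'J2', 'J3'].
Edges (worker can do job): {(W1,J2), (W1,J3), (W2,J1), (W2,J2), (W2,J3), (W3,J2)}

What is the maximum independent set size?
Maximum independent set = 3

By König's theorem:
- Min vertex cover = Max matching = 3
- Max independent set = Total vertices - Min vertex cover
- Max independent set = 6 - 3 = 3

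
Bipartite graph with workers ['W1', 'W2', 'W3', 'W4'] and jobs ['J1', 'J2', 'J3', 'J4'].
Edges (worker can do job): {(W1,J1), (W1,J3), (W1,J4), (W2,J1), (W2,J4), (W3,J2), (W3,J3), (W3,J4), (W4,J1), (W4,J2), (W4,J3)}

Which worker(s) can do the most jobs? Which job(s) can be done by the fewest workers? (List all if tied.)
Most versatile: W1, W3, W4 (3 jobs); Least covered: J2 (2 workers)

Worker degrees (jobs they can do): W1:3, W2:2, W3:3, W4:3
Job degrees (workers who can do it): J1:3, J2:2, J3:3, J4:3

Maximum worker degree is 3, achieved by: W1, W3, W4
Minimum job degree is 2, achieved by: J2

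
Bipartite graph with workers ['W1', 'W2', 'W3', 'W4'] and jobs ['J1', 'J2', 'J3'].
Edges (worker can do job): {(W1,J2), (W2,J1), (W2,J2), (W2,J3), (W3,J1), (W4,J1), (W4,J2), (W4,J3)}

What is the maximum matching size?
Maximum matching size = 3

Maximum matching: {(W1,J2), (W3,J1), (W4,J3)}
Size: 3

This assigns 3 workers to 3 distinct jobs.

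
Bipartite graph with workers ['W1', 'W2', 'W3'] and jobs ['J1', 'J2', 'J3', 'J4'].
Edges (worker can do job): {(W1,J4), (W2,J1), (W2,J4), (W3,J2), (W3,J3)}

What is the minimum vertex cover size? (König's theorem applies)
Minimum vertex cover size = 3

By König's theorem: in bipartite graphs,
min vertex cover = max matching = 3

Maximum matching has size 3, so minimum vertex cover also has size 3.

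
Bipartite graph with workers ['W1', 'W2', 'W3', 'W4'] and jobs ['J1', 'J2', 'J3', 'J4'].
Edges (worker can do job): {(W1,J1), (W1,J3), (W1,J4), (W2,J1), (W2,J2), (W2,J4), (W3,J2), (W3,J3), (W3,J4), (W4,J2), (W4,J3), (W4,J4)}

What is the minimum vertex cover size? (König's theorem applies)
Minimum vertex cover size = 4

By König's theorem: in bipartite graphs,
min vertex cover = max matching = 4

Maximum matching has size 4, so minimum vertex cover also has size 4.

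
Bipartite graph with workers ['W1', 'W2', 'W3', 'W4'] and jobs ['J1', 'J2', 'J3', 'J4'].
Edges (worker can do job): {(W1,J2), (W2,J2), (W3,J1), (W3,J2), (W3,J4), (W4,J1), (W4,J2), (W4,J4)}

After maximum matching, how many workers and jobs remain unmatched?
Unmatched: 1 workers, 1 jobs

Maximum matching size: 3
Workers: 4 total, 3 matched, 1 unmatched
Jobs: 4 total, 3 matched, 1 unmatched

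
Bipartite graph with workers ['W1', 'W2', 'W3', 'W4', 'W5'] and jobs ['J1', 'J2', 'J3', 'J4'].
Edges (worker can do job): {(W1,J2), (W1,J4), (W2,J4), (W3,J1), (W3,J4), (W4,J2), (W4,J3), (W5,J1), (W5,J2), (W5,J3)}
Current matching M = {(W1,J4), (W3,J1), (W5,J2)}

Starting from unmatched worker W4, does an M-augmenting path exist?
Yes: W4 → J2 → W5 → J3

An M-augmenting path alternates non-matching / matching edges, starting and ending at unmatched vertices.
Path: W4 → J2 → W5 → J3
(J3 is unmatched in M, so the path is augmenting.)
Flipping edges along this path would increase |M| from 3 to 4.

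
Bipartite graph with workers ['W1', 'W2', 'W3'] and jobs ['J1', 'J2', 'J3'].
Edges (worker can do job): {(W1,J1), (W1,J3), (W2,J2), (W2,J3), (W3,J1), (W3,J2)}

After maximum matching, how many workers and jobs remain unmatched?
Unmatched: 0 workers, 0 jobs

Maximum matching size: 3
Workers: 3 total, 3 matched, 0 unmatched
Jobs: 3 total, 3 matched, 0 unmatched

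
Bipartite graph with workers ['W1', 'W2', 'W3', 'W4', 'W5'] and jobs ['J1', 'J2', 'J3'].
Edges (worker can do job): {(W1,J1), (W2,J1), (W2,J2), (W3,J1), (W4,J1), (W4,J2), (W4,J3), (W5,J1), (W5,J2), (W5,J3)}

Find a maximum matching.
Matching: {(W3,J1), (W4,J2), (W5,J3)}

Maximum matching (size 3):
  W3 → J1
  W4 → J2
  W5 → J3

Each worker is assigned to at most one job, and each job to at most one worker.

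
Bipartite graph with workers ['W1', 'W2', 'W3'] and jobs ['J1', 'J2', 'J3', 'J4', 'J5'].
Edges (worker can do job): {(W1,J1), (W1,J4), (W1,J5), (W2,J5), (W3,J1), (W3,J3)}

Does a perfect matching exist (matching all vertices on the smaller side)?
Yes, perfect matching exists (size 3)

Perfect matching: {(W1,J4), (W2,J5), (W3,J1)}
All 3 vertices on the smaller side are matched.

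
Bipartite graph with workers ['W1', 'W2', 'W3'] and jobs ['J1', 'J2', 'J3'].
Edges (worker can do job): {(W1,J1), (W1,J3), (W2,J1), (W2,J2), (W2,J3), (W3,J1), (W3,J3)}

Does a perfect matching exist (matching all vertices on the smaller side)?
Yes, perfect matching exists (size 3)

Perfect matching: {(W1,J3), (W2,J2), (W3,J1)}
All 3 vertices on the smaller side are matched.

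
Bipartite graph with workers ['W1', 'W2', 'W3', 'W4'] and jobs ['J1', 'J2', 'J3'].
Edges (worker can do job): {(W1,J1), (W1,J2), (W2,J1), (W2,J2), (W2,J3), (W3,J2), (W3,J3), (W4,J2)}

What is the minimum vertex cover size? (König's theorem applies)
Minimum vertex cover size = 3

By König's theorem: in bipartite graphs,
min vertex cover = max matching = 3

Maximum matching has size 3, so minimum vertex cover also has size 3.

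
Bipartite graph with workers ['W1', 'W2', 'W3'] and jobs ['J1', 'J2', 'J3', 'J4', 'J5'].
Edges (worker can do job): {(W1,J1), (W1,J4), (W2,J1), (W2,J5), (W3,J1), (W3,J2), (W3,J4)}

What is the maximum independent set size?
Maximum independent set = 5

By König's theorem:
- Min vertex cover = Max matching = 3
- Max independent set = Total vertices - Min vertex cover
- Max independent set = 8 - 3 = 5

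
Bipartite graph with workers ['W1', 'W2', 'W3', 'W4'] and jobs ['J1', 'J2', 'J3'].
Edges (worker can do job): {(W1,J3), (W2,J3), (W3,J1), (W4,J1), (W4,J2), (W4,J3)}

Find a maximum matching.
Matching: {(W1,J3), (W3,J1), (W4,J2)}

Maximum matching (size 3):
  W1 → J3
  W3 → J1
  W4 → J2

Each worker is assigned to at most one job, and each job to at most one worker.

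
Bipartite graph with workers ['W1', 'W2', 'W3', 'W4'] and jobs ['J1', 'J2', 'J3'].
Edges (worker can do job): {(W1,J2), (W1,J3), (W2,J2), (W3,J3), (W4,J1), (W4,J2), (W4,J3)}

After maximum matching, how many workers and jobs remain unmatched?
Unmatched: 1 workers, 0 jobs

Maximum matching size: 3
Workers: 4 total, 3 matched, 1 unmatched
Jobs: 3 total, 3 matched, 0 unmatched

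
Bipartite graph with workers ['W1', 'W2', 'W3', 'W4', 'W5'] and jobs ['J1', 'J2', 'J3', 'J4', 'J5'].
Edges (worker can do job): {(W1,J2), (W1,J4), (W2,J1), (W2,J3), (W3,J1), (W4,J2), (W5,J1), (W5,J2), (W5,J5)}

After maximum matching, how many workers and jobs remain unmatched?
Unmatched: 0 workers, 0 jobs

Maximum matching size: 5
Workers: 5 total, 5 matched, 0 unmatched
Jobs: 5 total, 5 matched, 0 unmatched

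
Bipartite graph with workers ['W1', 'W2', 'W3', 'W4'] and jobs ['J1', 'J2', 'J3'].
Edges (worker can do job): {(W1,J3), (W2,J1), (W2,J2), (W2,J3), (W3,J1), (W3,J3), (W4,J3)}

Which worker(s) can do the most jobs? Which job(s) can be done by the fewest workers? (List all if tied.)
Most versatile: W2 (3 jobs); Least covered: J2 (1 workers)

Worker degrees (jobs they can do): W1:1, W2:3, W3:2, W4:1
Job degrees (workers who can do it): J1:2, J2:1, J3:4

Maximum worker degree is 3, achieved by: W2
Minimum job degree is 1, achieved by: J2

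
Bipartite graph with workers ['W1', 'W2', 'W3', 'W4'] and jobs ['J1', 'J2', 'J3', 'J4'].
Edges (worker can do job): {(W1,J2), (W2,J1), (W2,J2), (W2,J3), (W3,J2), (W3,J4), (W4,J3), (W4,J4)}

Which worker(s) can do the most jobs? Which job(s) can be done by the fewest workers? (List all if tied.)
Most versatile: W2 (3 jobs); Least covered: J1 (1 workers)

Worker degrees (jobs they can do): W1:1, W2:3, W3:2, W4:2
Job degrees (workers who can do it): J1:1, J2:3, J3:2, J4:2

Maximum worker degree is 3, achieved by: W2
Minimum job degree is 1, achieved by: J1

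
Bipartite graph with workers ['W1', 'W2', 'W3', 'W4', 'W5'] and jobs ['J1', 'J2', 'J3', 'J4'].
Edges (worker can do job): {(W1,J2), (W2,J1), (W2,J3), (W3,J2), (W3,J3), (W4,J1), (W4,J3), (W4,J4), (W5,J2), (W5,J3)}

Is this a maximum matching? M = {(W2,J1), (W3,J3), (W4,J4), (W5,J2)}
Yes, size 4 is maximum

Proposed matching has size 4.
Maximum matching size for this graph: 4.

This is a maximum matching.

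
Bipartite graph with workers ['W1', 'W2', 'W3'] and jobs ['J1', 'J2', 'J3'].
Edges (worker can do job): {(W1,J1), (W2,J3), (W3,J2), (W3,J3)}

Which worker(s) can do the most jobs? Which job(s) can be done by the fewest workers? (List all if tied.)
Most versatile: W3 (2 jobs); Least covered: J1, J2 (1 workers)

Worker degrees (jobs they can do): W1:1, W2:1, W3:2
Job degrees (workers who can do it): J1:1, J2:1, J3:2

Maximum worker degree is 2, achieved by: W3
Minimum job degree is 1, achieved by: J1, J2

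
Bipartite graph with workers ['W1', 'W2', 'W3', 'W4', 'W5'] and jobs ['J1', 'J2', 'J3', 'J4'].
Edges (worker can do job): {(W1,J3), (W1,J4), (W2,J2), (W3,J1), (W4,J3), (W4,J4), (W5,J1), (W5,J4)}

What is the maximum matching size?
Maximum matching size = 4

Maximum matching: {(W2,J2), (W3,J1), (W4,J3), (W5,J4)}
Size: 4

This assigns 4 workers to 4 distinct jobs.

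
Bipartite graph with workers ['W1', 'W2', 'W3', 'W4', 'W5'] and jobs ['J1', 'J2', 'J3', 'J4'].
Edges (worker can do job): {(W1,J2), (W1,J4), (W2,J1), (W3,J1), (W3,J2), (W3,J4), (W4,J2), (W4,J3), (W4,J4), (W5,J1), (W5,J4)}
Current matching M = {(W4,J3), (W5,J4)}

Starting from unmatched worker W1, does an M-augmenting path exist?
Yes: W1 → J2

An M-augmenting path alternates non-matching / matching edges, starting and ending at unmatched vertices.
Path: W1 → J2
(J2 is unmatched in M, so the path is augmenting.)
Flipping edges along this path would increase |M| from 2 to 3.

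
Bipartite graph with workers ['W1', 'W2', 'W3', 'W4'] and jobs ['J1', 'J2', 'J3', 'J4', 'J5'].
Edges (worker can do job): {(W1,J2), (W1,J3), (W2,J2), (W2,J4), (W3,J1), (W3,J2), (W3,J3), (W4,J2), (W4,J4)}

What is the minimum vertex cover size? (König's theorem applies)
Minimum vertex cover size = 4

By König's theorem: in bipartite graphs,
min vertex cover = max matching = 4

Maximum matching has size 4, so minimum vertex cover also has size 4.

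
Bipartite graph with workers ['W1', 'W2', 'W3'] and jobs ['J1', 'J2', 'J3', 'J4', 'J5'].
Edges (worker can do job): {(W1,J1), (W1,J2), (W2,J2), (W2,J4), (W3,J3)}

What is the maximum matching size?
Maximum matching size = 3

Maximum matching: {(W1,J1), (W2,J4), (W3,J3)}
Size: 3

This assigns 3 workers to 3 distinct jobs.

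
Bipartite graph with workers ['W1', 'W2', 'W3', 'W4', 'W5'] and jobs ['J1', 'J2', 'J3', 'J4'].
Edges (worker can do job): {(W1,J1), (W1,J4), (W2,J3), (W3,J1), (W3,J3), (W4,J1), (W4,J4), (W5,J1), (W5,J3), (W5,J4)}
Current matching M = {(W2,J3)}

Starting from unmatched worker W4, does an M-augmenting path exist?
Yes: W4 → J1

An M-augmenting path alternates non-matching / matching edges, starting and ending at unmatched vertices.
Path: W4 → J1
(J1 is unmatched in M, so the path is augmenting.)
Flipping edges along this path would increase |M| from 1 to 2.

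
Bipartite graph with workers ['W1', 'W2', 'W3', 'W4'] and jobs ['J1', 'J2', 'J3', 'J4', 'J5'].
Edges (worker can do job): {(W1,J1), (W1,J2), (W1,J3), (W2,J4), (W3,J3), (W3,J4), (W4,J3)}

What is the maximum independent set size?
Maximum independent set = 6

By König's theorem:
- Min vertex cover = Max matching = 3
- Max independent set = Total vertices - Min vertex cover
- Max independent set = 9 - 3 = 6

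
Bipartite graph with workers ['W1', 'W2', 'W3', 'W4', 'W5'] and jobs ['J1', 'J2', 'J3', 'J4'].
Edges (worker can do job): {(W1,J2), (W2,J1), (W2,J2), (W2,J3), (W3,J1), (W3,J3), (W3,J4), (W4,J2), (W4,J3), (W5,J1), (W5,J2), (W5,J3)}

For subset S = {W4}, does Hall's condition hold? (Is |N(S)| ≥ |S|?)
Yes: |N(S)| = 2, |S| = 1

Subset S = {W4}
Neighbors N(S) = {J2, J3}

|N(S)| = 2, |S| = 1
Hall's condition: |N(S)| ≥ |S| is satisfied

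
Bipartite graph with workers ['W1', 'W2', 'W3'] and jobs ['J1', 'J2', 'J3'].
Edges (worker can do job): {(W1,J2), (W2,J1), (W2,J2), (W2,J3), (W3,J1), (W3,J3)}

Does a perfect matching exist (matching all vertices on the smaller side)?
Yes, perfect matching exists (size 3)

Perfect matching: {(W1,J2), (W2,J3), (W3,J1)}
All 3 vertices on the smaller side are matched.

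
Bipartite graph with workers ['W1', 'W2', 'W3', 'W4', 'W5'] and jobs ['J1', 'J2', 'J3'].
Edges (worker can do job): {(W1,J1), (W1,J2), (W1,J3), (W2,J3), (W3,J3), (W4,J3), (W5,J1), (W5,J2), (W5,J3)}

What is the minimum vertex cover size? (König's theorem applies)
Minimum vertex cover size = 3

By König's theorem: in bipartite graphs,
min vertex cover = max matching = 3

Maximum matching has size 3, so minimum vertex cover also has size 3.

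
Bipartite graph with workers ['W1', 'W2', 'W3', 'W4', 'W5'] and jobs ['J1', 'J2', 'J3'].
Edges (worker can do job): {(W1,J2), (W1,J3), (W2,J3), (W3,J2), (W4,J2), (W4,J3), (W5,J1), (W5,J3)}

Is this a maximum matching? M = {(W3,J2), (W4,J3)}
No, size 2 is not maximum

Proposed matching has size 2.
Maximum matching size for this graph: 3.

This is NOT maximum - can be improved to size 3.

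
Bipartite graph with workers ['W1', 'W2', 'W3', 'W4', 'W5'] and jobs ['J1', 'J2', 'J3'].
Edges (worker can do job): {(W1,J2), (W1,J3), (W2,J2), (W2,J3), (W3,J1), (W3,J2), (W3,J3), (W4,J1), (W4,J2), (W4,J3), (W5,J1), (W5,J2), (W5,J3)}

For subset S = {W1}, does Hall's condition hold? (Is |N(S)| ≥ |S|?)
Yes: |N(S)| = 2, |S| = 1

Subset S = {W1}
Neighbors N(S) = {J2, J3}

|N(S)| = 2, |S| = 1
Hall's condition: |N(S)| ≥ |S| is satisfied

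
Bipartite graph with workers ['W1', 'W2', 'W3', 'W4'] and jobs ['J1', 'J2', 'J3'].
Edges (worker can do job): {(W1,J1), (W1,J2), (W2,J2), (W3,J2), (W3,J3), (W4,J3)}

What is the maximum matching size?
Maximum matching size = 3

Maximum matching: {(W1,J1), (W3,J2), (W4,J3)}
Size: 3

This assigns 3 workers to 3 distinct jobs.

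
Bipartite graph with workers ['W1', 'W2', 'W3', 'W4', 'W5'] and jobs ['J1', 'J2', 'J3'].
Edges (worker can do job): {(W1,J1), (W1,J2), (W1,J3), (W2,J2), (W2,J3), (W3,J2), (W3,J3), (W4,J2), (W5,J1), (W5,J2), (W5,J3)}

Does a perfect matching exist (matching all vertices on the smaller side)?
Yes, perfect matching exists (size 3)

Perfect matching: {(W1,J3), (W3,J2), (W5,J1)}
All 3 vertices on the smaller side are matched.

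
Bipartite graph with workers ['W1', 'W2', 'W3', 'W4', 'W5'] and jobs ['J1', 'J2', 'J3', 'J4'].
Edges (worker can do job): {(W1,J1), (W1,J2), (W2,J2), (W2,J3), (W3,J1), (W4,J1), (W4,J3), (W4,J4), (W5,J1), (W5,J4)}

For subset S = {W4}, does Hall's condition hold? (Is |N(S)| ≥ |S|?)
Yes: |N(S)| = 3, |S| = 1

Subset S = {W4}
Neighbors N(S) = {J1, J3, J4}

|N(S)| = 3, |S| = 1
Hall's condition: |N(S)| ≥ |S| is satisfied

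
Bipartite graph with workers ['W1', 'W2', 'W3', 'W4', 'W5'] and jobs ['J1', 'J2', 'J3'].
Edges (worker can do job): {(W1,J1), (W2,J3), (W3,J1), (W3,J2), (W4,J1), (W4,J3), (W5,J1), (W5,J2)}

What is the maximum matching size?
Maximum matching size = 3

Maximum matching: {(W3,J2), (W4,J3), (W5,J1)}
Size: 3

This assigns 3 workers to 3 distinct jobs.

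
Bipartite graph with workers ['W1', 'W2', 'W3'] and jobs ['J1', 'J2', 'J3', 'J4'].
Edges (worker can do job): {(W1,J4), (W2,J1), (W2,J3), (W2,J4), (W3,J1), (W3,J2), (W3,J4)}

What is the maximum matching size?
Maximum matching size = 3

Maximum matching: {(W1,J4), (W2,J1), (W3,J2)}
Size: 3

This assigns 3 workers to 3 distinct jobs.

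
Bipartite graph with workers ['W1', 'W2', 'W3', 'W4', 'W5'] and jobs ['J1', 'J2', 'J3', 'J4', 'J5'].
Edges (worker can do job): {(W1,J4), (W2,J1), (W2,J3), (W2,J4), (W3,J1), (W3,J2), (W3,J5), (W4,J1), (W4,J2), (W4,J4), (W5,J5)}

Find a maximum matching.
Matching: {(W1,J4), (W2,J3), (W3,J1), (W4,J2), (W5,J5)}

Maximum matching (size 5):
  W1 → J4
  W2 → J3
  W3 → J1
  W4 → J2
  W5 → J5

Each worker is assigned to at most one job, and each job to at most one worker.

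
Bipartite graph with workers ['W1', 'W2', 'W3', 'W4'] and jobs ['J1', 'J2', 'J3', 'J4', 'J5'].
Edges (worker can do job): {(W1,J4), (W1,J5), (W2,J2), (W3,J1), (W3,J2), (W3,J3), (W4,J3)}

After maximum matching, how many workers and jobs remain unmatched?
Unmatched: 0 workers, 1 jobs

Maximum matching size: 4
Workers: 4 total, 4 matched, 0 unmatched
Jobs: 5 total, 4 matched, 1 unmatched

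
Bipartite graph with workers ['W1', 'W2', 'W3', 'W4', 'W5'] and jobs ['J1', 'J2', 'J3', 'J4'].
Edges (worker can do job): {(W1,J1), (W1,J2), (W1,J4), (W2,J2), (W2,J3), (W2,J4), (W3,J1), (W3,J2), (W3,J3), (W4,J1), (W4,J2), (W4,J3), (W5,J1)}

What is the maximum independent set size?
Maximum independent set = 5

By König's theorem:
- Min vertex cover = Max matching = 4
- Max independent set = Total vertices - Min vertex cover
- Max independent set = 9 - 4 = 5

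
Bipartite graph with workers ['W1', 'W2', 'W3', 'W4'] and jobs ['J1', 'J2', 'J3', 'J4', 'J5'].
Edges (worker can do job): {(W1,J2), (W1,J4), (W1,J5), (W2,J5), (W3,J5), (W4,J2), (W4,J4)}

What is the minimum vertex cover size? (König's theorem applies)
Minimum vertex cover size = 3

By König's theorem: in bipartite graphs,
min vertex cover = max matching = 3

Maximum matching has size 3, so minimum vertex cover also has size 3.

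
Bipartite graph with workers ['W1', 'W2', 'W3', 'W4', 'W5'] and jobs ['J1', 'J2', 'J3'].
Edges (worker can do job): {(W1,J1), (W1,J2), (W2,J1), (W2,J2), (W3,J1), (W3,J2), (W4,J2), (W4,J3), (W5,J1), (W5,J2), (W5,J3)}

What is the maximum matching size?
Maximum matching size = 3

Maximum matching: {(W3,J1), (W4,J2), (W5,J3)}
Size: 3

This assigns 3 workers to 3 distinct jobs.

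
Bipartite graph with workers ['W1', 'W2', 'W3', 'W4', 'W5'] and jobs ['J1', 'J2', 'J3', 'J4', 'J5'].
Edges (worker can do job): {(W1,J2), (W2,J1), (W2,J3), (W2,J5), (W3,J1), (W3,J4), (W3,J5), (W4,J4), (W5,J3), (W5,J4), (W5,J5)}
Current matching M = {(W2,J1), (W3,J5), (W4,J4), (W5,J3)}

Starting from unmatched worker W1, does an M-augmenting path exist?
Yes: W1 → J2

An M-augmenting path alternates non-matching / matching edges, starting and ending at unmatched vertices.
Path: W1 → J2
(J2 is unmatched in M, so the path is augmenting.)
Flipping edges along this path would increase |M| from 4 to 5.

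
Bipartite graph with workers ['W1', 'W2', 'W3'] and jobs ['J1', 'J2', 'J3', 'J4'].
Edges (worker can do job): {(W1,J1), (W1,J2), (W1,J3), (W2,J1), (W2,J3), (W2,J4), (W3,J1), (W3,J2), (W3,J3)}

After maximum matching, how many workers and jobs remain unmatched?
Unmatched: 0 workers, 1 jobs

Maximum matching size: 3
Workers: 3 total, 3 matched, 0 unmatched
Jobs: 4 total, 3 matched, 1 unmatched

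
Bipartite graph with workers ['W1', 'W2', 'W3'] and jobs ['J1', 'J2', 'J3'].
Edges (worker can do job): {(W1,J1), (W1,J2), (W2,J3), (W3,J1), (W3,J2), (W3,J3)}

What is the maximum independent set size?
Maximum independent set = 3

By König's theorem:
- Min vertex cover = Max matching = 3
- Max independent set = Total vertices - Min vertex cover
- Max independent set = 6 - 3 = 3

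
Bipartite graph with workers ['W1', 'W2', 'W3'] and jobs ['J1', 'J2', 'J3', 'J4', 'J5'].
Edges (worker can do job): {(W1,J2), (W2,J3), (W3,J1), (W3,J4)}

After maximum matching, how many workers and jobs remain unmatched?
Unmatched: 0 workers, 2 jobs

Maximum matching size: 3
Workers: 3 total, 3 matched, 0 unmatched
Jobs: 5 total, 3 matched, 2 unmatched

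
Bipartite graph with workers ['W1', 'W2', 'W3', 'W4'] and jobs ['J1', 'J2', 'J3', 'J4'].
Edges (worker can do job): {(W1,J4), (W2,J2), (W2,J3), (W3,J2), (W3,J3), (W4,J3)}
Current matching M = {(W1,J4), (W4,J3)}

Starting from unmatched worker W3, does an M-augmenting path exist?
Yes: W3 → J2

An M-augmenting path alternates non-matching / matching edges, starting and ending at unmatched vertices.
Path: W3 → J2
(J2 is unmatched in M, so the path is augmenting.)
Flipping edges along this path would increase |M| from 2 to 3.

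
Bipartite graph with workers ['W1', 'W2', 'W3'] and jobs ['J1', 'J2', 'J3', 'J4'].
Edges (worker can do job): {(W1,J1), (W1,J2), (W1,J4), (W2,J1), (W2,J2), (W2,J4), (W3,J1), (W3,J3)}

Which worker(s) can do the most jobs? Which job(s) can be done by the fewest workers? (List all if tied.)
Most versatile: W1, W2 (3 jobs); Least covered: J3 (1 workers)

Worker degrees (jobs they can do): W1:3, W2:3, W3:2
Job degrees (workers who can do it): J1:3, J2:2, J3:1, J4:2

Maximum worker degree is 3, achieved by: W1, W2
Minimum job degree is 1, achieved by: J3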